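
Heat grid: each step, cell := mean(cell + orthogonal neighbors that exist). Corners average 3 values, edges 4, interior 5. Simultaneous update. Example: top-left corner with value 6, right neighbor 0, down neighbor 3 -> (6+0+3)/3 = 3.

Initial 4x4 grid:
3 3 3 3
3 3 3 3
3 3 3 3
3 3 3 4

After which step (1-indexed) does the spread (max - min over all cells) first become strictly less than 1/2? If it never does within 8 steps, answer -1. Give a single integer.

Step 1: max=10/3, min=3, spread=1/3
  -> spread < 1/2 first at step 1
Step 2: max=59/18, min=3, spread=5/18
Step 3: max=689/216, min=3, spread=41/216
Step 4: max=20483/6480, min=3, spread=1043/6480
Step 5: max=608753/194400, min=3, spread=25553/194400
Step 6: max=18167459/5832000, min=54079/18000, spread=645863/5832000
Step 7: max=542521691/174960000, min=360971/120000, spread=16225973/174960000
Step 8: max=16223877983/5248800000, min=162701/54000, spread=409340783/5248800000

Answer: 1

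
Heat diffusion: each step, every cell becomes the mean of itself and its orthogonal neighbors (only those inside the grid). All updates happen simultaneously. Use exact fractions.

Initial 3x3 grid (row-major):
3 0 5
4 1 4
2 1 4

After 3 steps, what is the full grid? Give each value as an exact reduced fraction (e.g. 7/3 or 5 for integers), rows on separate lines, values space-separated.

After step 1:
  7/3 9/4 3
  5/2 2 7/2
  7/3 2 3
After step 2:
  85/36 115/48 35/12
  55/24 49/20 23/8
  41/18 7/3 17/6
After step 3:
  1015/432 7289/2880 131/48
  3377/1440 2963/1200 443/160
  497/216 1781/720 193/72

Answer: 1015/432 7289/2880 131/48
3377/1440 2963/1200 443/160
497/216 1781/720 193/72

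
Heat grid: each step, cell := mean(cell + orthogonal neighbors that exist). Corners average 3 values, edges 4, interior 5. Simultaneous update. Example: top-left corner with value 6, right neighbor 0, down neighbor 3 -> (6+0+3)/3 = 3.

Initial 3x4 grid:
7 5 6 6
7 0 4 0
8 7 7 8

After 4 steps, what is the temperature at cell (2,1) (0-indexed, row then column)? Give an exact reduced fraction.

Answer: 11951/2160

Derivation:
Step 1: cell (2,1) = 11/2
Step 2: cell (2,1) = 359/60
Step 3: cell (2,1) = 3941/720
Step 4: cell (2,1) = 11951/2160
Full grid after step 4:
  34493/6480 44219/8640 67037/14400 4981/1080
  96809/17280 93187/18000 29699/6000 134149/28800
  73591/12960 11951/2160 9139/1800 21529/4320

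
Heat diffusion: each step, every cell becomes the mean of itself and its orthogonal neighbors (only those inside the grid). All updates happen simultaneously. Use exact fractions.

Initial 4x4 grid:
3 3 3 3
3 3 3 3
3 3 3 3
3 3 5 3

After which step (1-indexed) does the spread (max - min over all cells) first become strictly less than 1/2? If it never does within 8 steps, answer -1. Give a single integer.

Step 1: max=11/3, min=3, spread=2/3
Step 2: max=211/60, min=3, spread=31/60
Step 3: max=1831/540, min=3, spread=211/540
  -> spread < 1/2 first at step 3
Step 4: max=178843/54000, min=3, spread=16843/54000
Step 5: max=1596643/486000, min=13579/4500, spread=130111/486000
Step 6: max=47382367/14580000, min=817159/270000, spread=3255781/14580000
Step 7: max=1412553691/437400000, min=821107/270000, spread=82360351/437400000
Step 8: max=42117316891/13122000000, min=148306441/48600000, spread=2074577821/13122000000

Answer: 3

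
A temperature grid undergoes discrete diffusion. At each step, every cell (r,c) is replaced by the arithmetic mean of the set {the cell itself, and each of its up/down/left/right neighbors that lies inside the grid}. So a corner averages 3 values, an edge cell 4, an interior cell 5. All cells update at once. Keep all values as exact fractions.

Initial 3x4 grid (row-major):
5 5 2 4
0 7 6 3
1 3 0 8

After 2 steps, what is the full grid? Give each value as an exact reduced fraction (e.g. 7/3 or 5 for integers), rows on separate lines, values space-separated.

Answer: 34/9 62/15 39/10 25/6
727/240 371/100 431/100 931/240
22/9 47/15 107/30 79/18

Derivation:
After step 1:
  10/3 19/4 17/4 3
  13/4 21/5 18/5 21/4
  4/3 11/4 17/4 11/3
After step 2:
  34/9 62/15 39/10 25/6
  727/240 371/100 431/100 931/240
  22/9 47/15 107/30 79/18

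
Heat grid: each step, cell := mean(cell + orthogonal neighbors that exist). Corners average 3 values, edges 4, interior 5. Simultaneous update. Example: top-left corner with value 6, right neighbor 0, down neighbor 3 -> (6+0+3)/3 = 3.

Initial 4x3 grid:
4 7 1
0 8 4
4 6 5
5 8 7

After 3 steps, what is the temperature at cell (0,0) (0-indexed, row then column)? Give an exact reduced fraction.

Answer: 1835/432

Derivation:
Step 1: cell (0,0) = 11/3
Step 2: cell (0,0) = 38/9
Step 3: cell (0,0) = 1835/432
Full grid after step 3:
  1835/432 16271/3600 41/9
  32707/7200 28321/6000 1493/300
  35467/7200 32651/6000 19871/3600
  11857/2160 41717/7200 6551/1080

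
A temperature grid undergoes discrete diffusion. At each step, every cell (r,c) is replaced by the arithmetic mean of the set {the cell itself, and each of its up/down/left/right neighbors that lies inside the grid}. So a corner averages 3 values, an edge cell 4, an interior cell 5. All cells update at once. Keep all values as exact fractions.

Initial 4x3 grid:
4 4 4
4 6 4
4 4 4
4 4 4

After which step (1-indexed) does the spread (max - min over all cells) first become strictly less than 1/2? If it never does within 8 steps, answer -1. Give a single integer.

Answer: 2

Derivation:
Step 1: max=9/2, min=4, spread=1/2
Step 2: max=223/50, min=4, spread=23/50
  -> spread < 1/2 first at step 2
Step 3: max=10411/2400, min=813/200, spread=131/480
Step 4: max=92951/21600, min=14791/3600, spread=841/4320
Step 5: max=37102051/8640000, min=2973373/720000, spread=56863/345600
Step 6: max=332574341/77760000, min=26909543/6480000, spread=386393/3110400
Step 7: max=132809723131/31104000000, min=10788358813/2592000000, spread=26795339/248832000
Step 8: max=7948775714129/1866240000000, min=649166149667/155520000000, spread=254051069/2985984000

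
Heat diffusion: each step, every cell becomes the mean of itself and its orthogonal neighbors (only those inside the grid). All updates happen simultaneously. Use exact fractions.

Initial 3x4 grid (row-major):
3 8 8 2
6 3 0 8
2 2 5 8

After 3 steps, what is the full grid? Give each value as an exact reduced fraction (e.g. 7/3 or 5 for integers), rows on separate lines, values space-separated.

After step 1:
  17/3 11/2 9/2 6
  7/2 19/5 24/5 9/2
  10/3 3 15/4 7
After step 2:
  44/9 73/15 26/5 5
  163/40 103/25 427/100 223/40
  59/18 833/240 371/80 61/12
After step 3:
  4979/1080 1073/225 5801/1200 631/120
  9817/2400 8321/2000 9521/2000 11957/2400
  7793/2160 27911/7200 10477/2400 3671/720

Answer: 4979/1080 1073/225 5801/1200 631/120
9817/2400 8321/2000 9521/2000 11957/2400
7793/2160 27911/7200 10477/2400 3671/720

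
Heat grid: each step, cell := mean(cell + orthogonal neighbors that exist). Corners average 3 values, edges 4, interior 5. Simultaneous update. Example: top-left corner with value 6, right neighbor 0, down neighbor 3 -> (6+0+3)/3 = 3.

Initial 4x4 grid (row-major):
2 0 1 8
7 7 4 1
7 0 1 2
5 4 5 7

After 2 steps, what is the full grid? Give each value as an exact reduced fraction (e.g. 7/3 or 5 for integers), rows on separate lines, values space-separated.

After step 1:
  3 5/2 13/4 10/3
  23/4 18/5 14/5 15/4
  19/4 19/5 12/5 11/4
  16/3 7/2 17/4 14/3
After step 2:
  15/4 247/80 713/240 31/9
  171/40 369/100 79/25 379/120
  589/120 361/100 16/5 407/120
  163/36 1013/240 889/240 35/9

Answer: 15/4 247/80 713/240 31/9
171/40 369/100 79/25 379/120
589/120 361/100 16/5 407/120
163/36 1013/240 889/240 35/9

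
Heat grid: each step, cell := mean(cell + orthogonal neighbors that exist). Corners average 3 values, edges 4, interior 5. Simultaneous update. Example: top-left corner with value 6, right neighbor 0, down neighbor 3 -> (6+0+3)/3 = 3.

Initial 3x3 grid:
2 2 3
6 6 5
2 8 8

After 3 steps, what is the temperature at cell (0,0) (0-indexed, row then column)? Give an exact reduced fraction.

Step 1: cell (0,0) = 10/3
Step 2: cell (0,0) = 127/36
Step 3: cell (0,0) = 8549/2160
Full grid after step 3:
  8549/2160 58373/14400 9479/2160
  16187/3600 9767/2000 36599/7200
  2801/540 19837/3600 2089/360

Answer: 8549/2160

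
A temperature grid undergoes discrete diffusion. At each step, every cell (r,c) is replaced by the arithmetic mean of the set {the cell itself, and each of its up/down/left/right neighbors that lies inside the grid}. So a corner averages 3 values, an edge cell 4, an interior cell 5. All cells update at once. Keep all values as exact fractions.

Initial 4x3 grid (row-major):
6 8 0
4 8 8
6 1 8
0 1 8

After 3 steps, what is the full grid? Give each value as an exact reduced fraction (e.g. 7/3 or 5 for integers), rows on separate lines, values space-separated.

Answer: 3991/720 40901/7200 12323/2160
12337/2400 16009/3000 40961/7200
28901/7200 4703/1000 37351/7200
7433/2160 9347/2400 10303/2160

Derivation:
After step 1:
  6 11/2 16/3
  6 29/5 6
  11/4 24/5 25/4
  7/3 5/2 17/3
After step 2:
  35/6 679/120 101/18
  411/80 281/50 1403/240
  953/240 221/50 1363/240
  91/36 153/40 173/36
After step 3:
  3991/720 40901/7200 12323/2160
  12337/2400 16009/3000 40961/7200
  28901/7200 4703/1000 37351/7200
  7433/2160 9347/2400 10303/2160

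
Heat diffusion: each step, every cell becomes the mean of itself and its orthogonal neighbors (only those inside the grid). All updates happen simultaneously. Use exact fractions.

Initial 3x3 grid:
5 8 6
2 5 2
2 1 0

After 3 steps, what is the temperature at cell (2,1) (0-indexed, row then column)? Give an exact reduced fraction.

Answer: 2297/900

Derivation:
Step 1: cell (2,1) = 2
Step 2: cell (2,1) = 31/15
Step 3: cell (2,1) = 2297/900
Full grid after step 3:
  1591/360 16513/3600 9461/2160
  25801/7200 6983/2000 50077/14400
  2843/1080 2297/900 1787/720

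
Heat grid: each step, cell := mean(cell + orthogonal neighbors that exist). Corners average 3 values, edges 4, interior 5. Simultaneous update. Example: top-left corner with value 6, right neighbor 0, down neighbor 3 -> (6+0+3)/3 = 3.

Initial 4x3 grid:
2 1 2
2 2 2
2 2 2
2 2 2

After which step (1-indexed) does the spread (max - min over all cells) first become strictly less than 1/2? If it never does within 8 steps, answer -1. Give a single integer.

Step 1: max=2, min=5/3, spread=1/3
  -> spread < 1/2 first at step 1
Step 2: max=2, min=413/240, spread=67/240
Step 3: max=2, min=3883/2160, spread=437/2160
Step 4: max=1991/1000, min=1570469/864000, spread=29951/172800
Step 5: max=6671/3375, min=14336179/7776000, spread=206761/1555200
Step 6: max=10634329/5400000, min=5764604429/3110400000, spread=14430763/124416000
Step 7: max=846347273/432000000, min=348140258311/186624000000, spread=139854109/1492992000
Step 8: max=75908771023/38880000000, min=20972408109749/11197440000000, spread=7114543559/89579520000

Answer: 1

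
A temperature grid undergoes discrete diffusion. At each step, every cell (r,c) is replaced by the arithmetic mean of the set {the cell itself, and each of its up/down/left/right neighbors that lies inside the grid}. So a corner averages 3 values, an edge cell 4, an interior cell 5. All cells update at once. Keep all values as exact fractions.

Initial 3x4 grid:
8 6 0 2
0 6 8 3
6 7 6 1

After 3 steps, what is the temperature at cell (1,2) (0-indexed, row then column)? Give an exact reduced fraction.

Step 1: cell (1,2) = 23/5
Step 2: cell (1,2) = 23/5
Step 3: cell (1,2) = 1749/400
Full grid after step 3:
  2611/540 337/72 2923/720 3653/1080
  1211/240 1987/400 1749/400 361/96
  11099/2160 1493/288 6841/1440 8861/2160

Answer: 1749/400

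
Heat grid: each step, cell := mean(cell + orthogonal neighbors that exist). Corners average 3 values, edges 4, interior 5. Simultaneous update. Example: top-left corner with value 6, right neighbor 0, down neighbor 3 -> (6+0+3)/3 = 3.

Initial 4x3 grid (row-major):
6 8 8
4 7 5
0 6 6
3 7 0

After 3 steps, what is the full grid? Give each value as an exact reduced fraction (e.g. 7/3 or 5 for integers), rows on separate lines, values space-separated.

After step 1:
  6 29/4 7
  17/4 6 13/2
  13/4 26/5 17/4
  10/3 4 13/3
After step 2:
  35/6 105/16 83/12
  39/8 146/25 95/16
  481/120 227/50 1217/240
  127/36 253/60 151/36
After step 3:
  829/144 10061/1600 233/36
  6167/1200 5551/1000 4753/800
  1907/450 28411/6000 35537/7200
  4231/1080 14831/3600 9707/2160

Answer: 829/144 10061/1600 233/36
6167/1200 5551/1000 4753/800
1907/450 28411/6000 35537/7200
4231/1080 14831/3600 9707/2160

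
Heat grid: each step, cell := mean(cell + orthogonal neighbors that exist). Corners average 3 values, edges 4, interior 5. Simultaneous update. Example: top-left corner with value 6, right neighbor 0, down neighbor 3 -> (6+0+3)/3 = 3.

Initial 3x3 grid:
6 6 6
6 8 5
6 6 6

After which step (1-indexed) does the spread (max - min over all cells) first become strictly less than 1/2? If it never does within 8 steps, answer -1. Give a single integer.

Step 1: max=13/2, min=17/3, spread=5/6
Step 2: max=639/100, min=1427/240, spread=533/1200
  -> spread < 1/2 first at step 2
Step 3: max=15139/2400, min=13087/2160, spread=5381/21600
Step 4: max=67487/10800, min=5272523/864000, spread=126437/864000
Step 5: max=53837351/8640000, min=47723143/7776000, spread=7304729/77760000
Step 6: max=80486111/12960000, min=19127851907/3110400000, spread=188814733/3110400000
Step 7: max=64314063353/10368000000, min=172515489487/27993600000, spread=11324815661/279936000000
Step 8: max=867065609947/139968000000, min=69059328491963/11197440000000, spread=101973434599/3732480000000

Answer: 2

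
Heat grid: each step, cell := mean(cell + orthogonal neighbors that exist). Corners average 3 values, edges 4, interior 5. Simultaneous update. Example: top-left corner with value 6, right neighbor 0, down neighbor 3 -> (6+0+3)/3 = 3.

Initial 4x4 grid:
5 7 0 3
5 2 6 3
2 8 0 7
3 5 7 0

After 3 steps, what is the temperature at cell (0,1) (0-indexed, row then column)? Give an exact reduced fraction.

Step 1: cell (0,1) = 7/2
Step 2: cell (0,1) = 563/120
Step 3: cell (0,1) = 13931/3600
Full grid after step 3:
  4943/1080 13931/3600 1563/400 2249/720
  7363/1800 13529/3000 6879/2000 3051/800
  8099/1800 4681/1200 3281/750 25147/7200
  8699/2160 32621/7200 27637/7200 1127/270

Answer: 13931/3600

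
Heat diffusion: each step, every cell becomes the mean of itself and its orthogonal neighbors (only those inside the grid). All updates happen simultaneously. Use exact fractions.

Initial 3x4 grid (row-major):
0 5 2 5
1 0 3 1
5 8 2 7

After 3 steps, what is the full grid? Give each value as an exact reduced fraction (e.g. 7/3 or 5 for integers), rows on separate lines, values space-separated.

Answer: 221/90 559/240 1097/360 3173/1080
745/288 757/240 1177/400 421/120
7489/2160 4799/1440 5503/1440 7511/2160

Derivation:
After step 1:
  2 7/4 15/4 8/3
  3/2 17/5 8/5 4
  14/3 15/4 5 10/3
After step 2:
  7/4 109/40 293/120 125/36
  347/120 12/5 71/20 29/10
  119/36 1009/240 821/240 37/9
After step 3:
  221/90 559/240 1097/360 3173/1080
  745/288 757/240 1177/400 421/120
  7489/2160 4799/1440 5503/1440 7511/2160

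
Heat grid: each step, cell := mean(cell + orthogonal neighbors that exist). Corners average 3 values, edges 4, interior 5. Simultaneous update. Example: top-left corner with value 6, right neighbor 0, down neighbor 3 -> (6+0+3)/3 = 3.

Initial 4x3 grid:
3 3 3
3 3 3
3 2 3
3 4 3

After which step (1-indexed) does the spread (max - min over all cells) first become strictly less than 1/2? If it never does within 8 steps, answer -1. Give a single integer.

Step 1: max=10/3, min=11/4, spread=7/12
Step 2: max=19/6, min=143/50, spread=23/75
  -> spread < 1/2 first at step 2
Step 3: max=1327/432, min=2909/1000, spread=8789/54000
Step 4: max=328583/108000, min=211877/72000, spread=4307/43200
Step 5: max=5867381/1944000, min=11801/4000, spread=26419/388800
Step 6: max=1170267443/388800000, min=28348981/9600000, spread=1770697/31104000
Step 7: max=10500633913/3499200000, min=2300298739/777600000, spread=11943167/279936000
Step 8: max=4195418093483/1399680000000, min=920843682149/311040000000, spread=825944381/22394880000

Answer: 2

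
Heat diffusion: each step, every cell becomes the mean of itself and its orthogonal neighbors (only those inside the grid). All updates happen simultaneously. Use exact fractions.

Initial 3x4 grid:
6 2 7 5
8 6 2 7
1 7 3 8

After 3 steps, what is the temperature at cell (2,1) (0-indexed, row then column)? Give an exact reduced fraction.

Step 1: cell (2,1) = 17/4
Step 2: cell (2,1) = 235/48
Step 3: cell (2,1) = 7147/1440
Full grid after step 3:
  1109/216 7297/1440 7279/1440 2323/432
  14689/2880 5969/1200 773/150 7699/1440
  1085/216 7147/1440 2443/480 781/144

Answer: 7147/1440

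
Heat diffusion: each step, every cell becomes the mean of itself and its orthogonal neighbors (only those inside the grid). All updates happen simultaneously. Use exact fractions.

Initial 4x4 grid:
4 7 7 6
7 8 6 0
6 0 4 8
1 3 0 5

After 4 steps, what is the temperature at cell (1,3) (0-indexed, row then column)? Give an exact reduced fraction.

Answer: 1036253/216000

Derivation:
Step 1: cell (1,3) = 5
Step 2: cell (1,3) = 223/48
Step 3: cell (1,3) = 34847/7200
Step 4: cell (1,3) = 1036253/216000
Full grid after step 4:
  41137/7200 50551/9000 36379/6750 335807/64800
  366713/72000 304921/60000 882029/180000 1036253/216000
  35963/8640 726587/180000 744413/180000 904949/216000
  221369/64800 3721/1080 11951/3375 245183/64800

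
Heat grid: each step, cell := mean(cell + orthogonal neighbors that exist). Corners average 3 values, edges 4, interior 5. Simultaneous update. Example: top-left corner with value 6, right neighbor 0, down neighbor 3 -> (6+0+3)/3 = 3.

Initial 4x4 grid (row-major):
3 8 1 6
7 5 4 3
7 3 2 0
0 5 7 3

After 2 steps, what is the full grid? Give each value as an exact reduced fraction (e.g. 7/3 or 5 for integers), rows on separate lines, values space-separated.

Answer: 21/4 51/10 23/6 34/9
423/80 451/100 98/25 139/48
363/80 21/5 337/100 707/240
4 41/10 109/30 115/36

Derivation:
After step 1:
  6 17/4 19/4 10/3
  11/2 27/5 3 13/4
  17/4 22/5 16/5 2
  4 15/4 17/4 10/3
After step 2:
  21/4 51/10 23/6 34/9
  423/80 451/100 98/25 139/48
  363/80 21/5 337/100 707/240
  4 41/10 109/30 115/36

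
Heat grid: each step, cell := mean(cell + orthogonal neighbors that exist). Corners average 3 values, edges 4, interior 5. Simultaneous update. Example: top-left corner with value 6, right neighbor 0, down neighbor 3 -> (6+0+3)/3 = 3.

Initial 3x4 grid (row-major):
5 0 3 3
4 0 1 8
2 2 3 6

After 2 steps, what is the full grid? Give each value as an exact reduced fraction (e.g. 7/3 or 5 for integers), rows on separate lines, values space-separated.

After step 1:
  3 2 7/4 14/3
  11/4 7/5 3 9/2
  8/3 7/4 3 17/3
After step 2:
  31/12 163/80 137/48 131/36
  589/240 109/50 273/100 107/24
  43/18 529/240 161/48 79/18

Answer: 31/12 163/80 137/48 131/36
589/240 109/50 273/100 107/24
43/18 529/240 161/48 79/18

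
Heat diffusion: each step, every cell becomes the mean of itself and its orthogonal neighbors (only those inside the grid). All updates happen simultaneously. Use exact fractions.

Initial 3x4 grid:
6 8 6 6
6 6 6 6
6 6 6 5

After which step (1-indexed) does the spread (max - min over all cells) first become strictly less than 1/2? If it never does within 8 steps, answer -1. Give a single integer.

Step 1: max=20/3, min=17/3, spread=1
Step 2: max=391/60, min=103/18, spread=143/180
Step 3: max=3451/540, min=1255/216, spread=209/360
Step 4: max=102241/16200, min=763283/129600, spread=3643/8640
  -> spread < 1/2 first at step 4
Step 5: max=6102149/972000, min=46140607/7776000, spread=178439/518400
Step 6: max=363831451/58320000, min=2787977633/466560000, spread=1635653/6220800
Step 7: max=10871266567/1749600000, min=168030459547/27993600000, spread=78797407/373248000
Step 8: max=81240830791/13122000000, min=10120580045873/1679616000000, spread=741990121/4478976000

Answer: 4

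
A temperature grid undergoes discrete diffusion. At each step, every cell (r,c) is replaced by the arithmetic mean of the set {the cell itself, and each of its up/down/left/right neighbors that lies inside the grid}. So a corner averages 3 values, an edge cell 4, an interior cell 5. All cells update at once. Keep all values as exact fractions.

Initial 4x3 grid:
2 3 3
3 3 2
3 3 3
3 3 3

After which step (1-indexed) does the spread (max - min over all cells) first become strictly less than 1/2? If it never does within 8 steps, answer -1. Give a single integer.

Step 1: max=3, min=8/3, spread=1/3
  -> spread < 1/2 first at step 1
Step 2: max=3, min=653/240, spread=67/240
Step 3: max=143/48, min=5893/2160, spread=271/1080
Step 4: max=7079/2400, min=356801/129600, spread=5093/25920
Step 5: max=633389/216000, min=21516499/7776000, spread=257101/1555200
Step 6: max=18892033/6480000, min=1298026001/466560000, spread=497603/3732480
Step 7: max=188153887/64800000, min=78186762859/27993600000, spread=123828653/1119744000
Step 8: max=16873704587/5832000000, min=4707706115681/1679616000000, spread=1215366443/13436928000

Answer: 1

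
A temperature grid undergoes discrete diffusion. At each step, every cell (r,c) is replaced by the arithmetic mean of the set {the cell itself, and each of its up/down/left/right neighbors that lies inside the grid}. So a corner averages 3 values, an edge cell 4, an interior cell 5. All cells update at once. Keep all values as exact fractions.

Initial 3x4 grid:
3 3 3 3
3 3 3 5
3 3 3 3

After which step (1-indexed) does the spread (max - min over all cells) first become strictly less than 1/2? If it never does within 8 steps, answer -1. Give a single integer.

Answer: 3

Derivation:
Step 1: max=11/3, min=3, spread=2/3
Step 2: max=427/120, min=3, spread=67/120
Step 3: max=3677/1080, min=3, spread=437/1080
  -> spread < 1/2 first at step 3
Step 4: max=1453531/432000, min=1509/500, spread=29951/86400
Step 5: max=12879821/3888000, min=10283/3375, spread=206761/777600
Step 6: max=5121795571/1555200000, min=8265671/2700000, spread=14430763/62208000
Step 7: max=305043741689/93312000000, min=665652727/216000000, spread=139854109/746496000
Step 8: max=18218631890251/5598720000000, min=60171228977/19440000000, spread=7114543559/44789760000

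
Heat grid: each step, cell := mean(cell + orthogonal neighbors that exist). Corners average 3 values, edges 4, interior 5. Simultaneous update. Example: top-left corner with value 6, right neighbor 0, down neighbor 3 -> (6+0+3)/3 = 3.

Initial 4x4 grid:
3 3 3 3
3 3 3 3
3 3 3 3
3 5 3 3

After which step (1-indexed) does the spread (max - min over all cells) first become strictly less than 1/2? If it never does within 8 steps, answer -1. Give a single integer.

Step 1: max=11/3, min=3, spread=2/3
Step 2: max=211/60, min=3, spread=31/60
Step 3: max=1831/540, min=3, spread=211/540
  -> spread < 1/2 first at step 3
Step 4: max=178843/54000, min=3, spread=16843/54000
Step 5: max=1596643/486000, min=13579/4500, spread=130111/486000
Step 6: max=47382367/14580000, min=817159/270000, spread=3255781/14580000
Step 7: max=1412553691/437400000, min=821107/270000, spread=82360351/437400000
Step 8: max=42117316891/13122000000, min=148306441/48600000, spread=2074577821/13122000000

Answer: 3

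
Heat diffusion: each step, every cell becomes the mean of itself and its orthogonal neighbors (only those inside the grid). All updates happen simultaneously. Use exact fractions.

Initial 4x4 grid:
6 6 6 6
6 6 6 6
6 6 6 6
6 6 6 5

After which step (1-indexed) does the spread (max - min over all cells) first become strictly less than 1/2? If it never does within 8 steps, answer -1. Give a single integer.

Answer: 1

Derivation:
Step 1: max=6, min=17/3, spread=1/3
  -> spread < 1/2 first at step 1
Step 2: max=6, min=103/18, spread=5/18
Step 3: max=6, min=1255/216, spread=41/216
Step 4: max=6, min=37837/6480, spread=1043/6480
Step 5: max=6, min=1140847/194400, spread=25553/194400
Step 6: max=107921/18000, min=34320541/5832000, spread=645863/5832000
Step 7: max=719029/120000, min=1032118309/174960000, spread=16225973/174960000
Step 8: max=323299/54000, min=31015322017/5248800000, spread=409340783/5248800000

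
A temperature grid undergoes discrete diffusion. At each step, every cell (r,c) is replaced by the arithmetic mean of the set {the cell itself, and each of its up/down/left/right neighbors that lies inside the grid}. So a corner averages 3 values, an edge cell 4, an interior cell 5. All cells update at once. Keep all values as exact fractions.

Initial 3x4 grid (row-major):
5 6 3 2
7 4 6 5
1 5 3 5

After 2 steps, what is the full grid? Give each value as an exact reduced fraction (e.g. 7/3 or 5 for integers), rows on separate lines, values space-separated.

After step 1:
  6 9/2 17/4 10/3
  17/4 28/5 21/5 9/2
  13/3 13/4 19/4 13/3
After step 2:
  59/12 407/80 977/240 145/36
  1211/240 109/25 233/50 491/120
  71/18 269/60 62/15 163/36

Answer: 59/12 407/80 977/240 145/36
1211/240 109/25 233/50 491/120
71/18 269/60 62/15 163/36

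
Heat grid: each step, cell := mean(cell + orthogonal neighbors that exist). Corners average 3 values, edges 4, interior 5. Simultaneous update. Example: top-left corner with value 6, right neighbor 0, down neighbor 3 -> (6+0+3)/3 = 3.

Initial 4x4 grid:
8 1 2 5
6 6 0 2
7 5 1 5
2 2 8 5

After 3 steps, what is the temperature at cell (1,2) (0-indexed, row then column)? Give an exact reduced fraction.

Step 1: cell (1,2) = 11/5
Step 2: cell (1,2) = 73/25
Step 3: cell (1,2) = 3267/1000
Full grid after step 3:
  212/45 1933/480 7297/2400 1007/360
  781/160 2009/500 3267/1000 7477/2400
  33241/7200 3119/750 3821/1000 8869/2400
  2383/540 30631/7200 9869/2400 1553/360

Answer: 3267/1000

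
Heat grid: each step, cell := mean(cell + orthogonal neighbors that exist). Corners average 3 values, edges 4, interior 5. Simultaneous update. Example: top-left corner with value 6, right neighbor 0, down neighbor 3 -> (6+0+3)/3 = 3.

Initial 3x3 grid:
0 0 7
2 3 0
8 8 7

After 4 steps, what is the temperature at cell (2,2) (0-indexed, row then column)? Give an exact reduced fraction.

Answer: 192299/43200

Derivation:
Step 1: cell (2,2) = 5
Step 2: cell (2,2) = 21/4
Step 3: cell (2,2) = 3317/720
Step 4: cell (2,2) = 192299/43200
Full grid after step 4:
  378797/129600 416129/144000 411697/129600
  3022399/864000 223123/60000 3216899/864000
  185599/43200 69681/16000 192299/43200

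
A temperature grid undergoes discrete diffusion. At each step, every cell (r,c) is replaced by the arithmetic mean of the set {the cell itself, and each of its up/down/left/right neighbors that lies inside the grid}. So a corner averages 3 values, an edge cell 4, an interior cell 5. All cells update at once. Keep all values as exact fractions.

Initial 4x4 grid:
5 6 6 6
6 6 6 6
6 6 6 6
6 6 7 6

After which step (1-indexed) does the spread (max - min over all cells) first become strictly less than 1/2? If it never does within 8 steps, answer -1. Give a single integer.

Answer: 3

Derivation:
Step 1: max=19/3, min=17/3, spread=2/3
Step 2: max=751/120, min=103/18, spread=193/360
Step 3: max=6691/1080, min=1255/216, spread=52/135
  -> spread < 1/2 first at step 3
Step 4: max=664843/108000, min=37837/6480, spread=102679/324000
Step 5: max=5970643/972000, min=5712767/972000, spread=64469/243000
Step 6: max=178474387/29160000, min=171989291/29160000, spread=810637/3645000
Step 7: max=5342075101/874800000, min=1035716977/174960000, spread=20436277/109350000
Step 8: max=159874630891/26244000000, min=31150669831/5248800000, spread=515160217/3280500000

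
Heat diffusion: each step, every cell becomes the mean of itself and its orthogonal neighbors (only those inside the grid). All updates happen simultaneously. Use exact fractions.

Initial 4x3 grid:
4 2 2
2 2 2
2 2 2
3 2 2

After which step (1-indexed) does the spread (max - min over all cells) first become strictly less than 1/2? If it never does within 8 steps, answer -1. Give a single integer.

Answer: 3

Derivation:
Step 1: max=8/3, min=2, spread=2/3
Step 2: max=23/9, min=2, spread=5/9
Step 3: max=1037/432, min=491/240, spread=383/1080
  -> spread < 1/2 first at step 3
Step 4: max=7613/3240, min=15043/7200, spread=16873/64800
Step 5: max=1790431/777600, min=1094059/518400, spread=59737/311040
Step 6: max=106226639/46656000, min=66116641/31104000, spread=2820671/18662400
Step 7: max=6315850921/2799360000, min=1331490713/622080000, spread=25931417/223948800
Step 8: max=376652242739/167961600000, min=240904940801/111974400000, spread=1223586523/13436928000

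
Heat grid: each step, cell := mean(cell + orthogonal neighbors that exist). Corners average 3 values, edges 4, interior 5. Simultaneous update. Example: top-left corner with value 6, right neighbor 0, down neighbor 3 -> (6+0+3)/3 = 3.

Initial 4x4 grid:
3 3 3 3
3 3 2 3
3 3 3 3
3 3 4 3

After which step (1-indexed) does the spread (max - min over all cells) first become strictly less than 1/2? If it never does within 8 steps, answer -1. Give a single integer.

Step 1: max=10/3, min=11/4, spread=7/12
Step 2: max=77/24, min=141/50, spread=233/600
  -> spread < 1/2 first at step 2
Step 3: max=1357/432, min=6857/2400, spread=6137/21600
Step 4: max=200963/64800, min=31021/10800, spread=14837/64800
Step 5: max=4981541/1620000, min=187583/64800, spread=48661/270000
Step 6: max=59411957/19440000, min=28268107/9720000, spread=35503/240000
Step 7: max=4437236657/1458000000, min=852150373/291600000, spread=7353533/60750000
Step 8: max=265282820731/87480000000, min=25655293771/8748000000, spread=2909961007/29160000000

Answer: 2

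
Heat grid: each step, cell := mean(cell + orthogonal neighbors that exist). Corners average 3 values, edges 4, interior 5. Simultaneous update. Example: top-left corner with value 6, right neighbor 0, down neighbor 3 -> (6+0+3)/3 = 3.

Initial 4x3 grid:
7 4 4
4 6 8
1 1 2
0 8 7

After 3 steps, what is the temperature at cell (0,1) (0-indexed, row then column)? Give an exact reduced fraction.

Answer: 71089/14400

Derivation:
Step 1: cell (0,1) = 21/4
Step 2: cell (0,1) = 1211/240
Step 3: cell (0,1) = 71089/14400
Full grid after step 3:
  1109/240 71089/14400 10871/2160
  4967/1200 26441/6000 17401/3600
  4057/1200 12083/3000 16121/3600
  67/20 1717/450 4853/1080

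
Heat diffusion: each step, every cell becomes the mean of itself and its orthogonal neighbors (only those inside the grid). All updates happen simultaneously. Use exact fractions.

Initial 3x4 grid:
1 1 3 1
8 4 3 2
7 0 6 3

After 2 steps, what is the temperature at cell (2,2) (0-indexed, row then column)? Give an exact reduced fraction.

Step 1: cell (2,2) = 3
Step 2: cell (2,2) = 871/240
Full grid after step 2:
  127/36 647/240 197/80 25/12
  62/15 183/50 281/100 691/240
  19/4 309/80 871/240 107/36

Answer: 871/240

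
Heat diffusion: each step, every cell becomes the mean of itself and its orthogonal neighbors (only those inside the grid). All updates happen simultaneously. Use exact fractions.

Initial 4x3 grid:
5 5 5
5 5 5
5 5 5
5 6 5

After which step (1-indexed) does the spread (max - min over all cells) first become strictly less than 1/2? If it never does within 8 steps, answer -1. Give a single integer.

Step 1: max=16/3, min=5, spread=1/3
  -> spread < 1/2 first at step 1
Step 2: max=1267/240, min=5, spread=67/240
Step 3: max=11237/2160, min=5, spread=437/2160
Step 4: max=4477531/864000, min=5009/1000, spread=29951/172800
Step 5: max=40095821/7776000, min=16954/3375, spread=206761/1555200
Step 6: max=16008195571/3110400000, min=27165671/5400000, spread=14430763/124416000
Step 7: max=958227741689/186624000000, min=2177652727/432000000, spread=139854109/1492992000
Step 8: max=57409671890251/11197440000000, min=196251228977/38880000000, spread=7114543559/89579520000

Answer: 1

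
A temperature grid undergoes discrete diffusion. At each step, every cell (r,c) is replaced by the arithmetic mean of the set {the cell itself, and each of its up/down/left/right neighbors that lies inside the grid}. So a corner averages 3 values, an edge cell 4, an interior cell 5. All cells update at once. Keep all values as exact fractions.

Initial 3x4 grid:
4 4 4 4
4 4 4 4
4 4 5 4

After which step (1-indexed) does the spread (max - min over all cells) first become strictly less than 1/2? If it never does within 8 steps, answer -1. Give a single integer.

Step 1: max=13/3, min=4, spread=1/3
  -> spread < 1/2 first at step 1
Step 2: max=511/120, min=4, spread=31/120
Step 3: max=4531/1080, min=4, spread=211/1080
Step 4: max=448897/108000, min=7247/1800, spread=14077/108000
Step 5: max=4028407/972000, min=435683/108000, spread=5363/48600
Step 6: max=120380809/29160000, min=242869/60000, spread=93859/1166400
Step 7: max=7208674481/1749600000, min=394136467/97200000, spread=4568723/69984000
Step 8: max=431684435629/104976000000, min=11845618889/2916000000, spread=8387449/167961600

Answer: 1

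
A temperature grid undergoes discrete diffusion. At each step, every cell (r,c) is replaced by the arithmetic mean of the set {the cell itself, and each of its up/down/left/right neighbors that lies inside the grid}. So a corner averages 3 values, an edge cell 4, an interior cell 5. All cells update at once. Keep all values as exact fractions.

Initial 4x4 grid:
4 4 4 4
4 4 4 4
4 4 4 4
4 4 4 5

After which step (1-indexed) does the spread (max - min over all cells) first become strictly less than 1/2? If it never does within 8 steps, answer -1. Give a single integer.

Answer: 1

Derivation:
Step 1: max=13/3, min=4, spread=1/3
  -> spread < 1/2 first at step 1
Step 2: max=77/18, min=4, spread=5/18
Step 3: max=905/216, min=4, spread=41/216
Step 4: max=26963/6480, min=4, spread=1043/6480
Step 5: max=803153/194400, min=4, spread=25553/194400
Step 6: max=23999459/5832000, min=72079/18000, spread=645863/5832000
Step 7: max=717481691/174960000, min=480971/120000, spread=16225973/174960000
Step 8: max=21472677983/5248800000, min=216701/54000, spread=409340783/5248800000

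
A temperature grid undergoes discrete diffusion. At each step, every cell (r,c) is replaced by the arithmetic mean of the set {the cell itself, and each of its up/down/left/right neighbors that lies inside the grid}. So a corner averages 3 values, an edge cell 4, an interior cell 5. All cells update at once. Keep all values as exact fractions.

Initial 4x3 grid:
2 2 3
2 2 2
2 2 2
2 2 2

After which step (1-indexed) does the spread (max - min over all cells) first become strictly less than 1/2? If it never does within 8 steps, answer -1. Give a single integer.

Answer: 1

Derivation:
Step 1: max=7/3, min=2, spread=1/3
  -> spread < 1/2 first at step 1
Step 2: max=41/18, min=2, spread=5/18
Step 3: max=473/216, min=2, spread=41/216
Step 4: max=56057/25920, min=2, spread=4217/25920
Step 5: max=3319549/1555200, min=14479/7200, spread=38417/311040
Step 6: max=197824211/93312000, min=290597/144000, spread=1903471/18662400
Step 7: max=11798429089/5598720000, min=8755759/4320000, spread=18038617/223948800
Step 8: max=705114582851/335923200000, min=790526759/388800000, spread=883978523/13436928000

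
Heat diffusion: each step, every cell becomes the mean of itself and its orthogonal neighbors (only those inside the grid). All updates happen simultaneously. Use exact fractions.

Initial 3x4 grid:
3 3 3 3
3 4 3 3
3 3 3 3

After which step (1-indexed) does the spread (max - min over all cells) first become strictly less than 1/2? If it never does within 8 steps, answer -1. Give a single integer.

Answer: 1

Derivation:
Step 1: max=13/4, min=3, spread=1/4
  -> spread < 1/2 first at step 1
Step 2: max=323/100, min=3, spread=23/100
Step 3: max=15211/4800, min=1213/400, spread=131/960
Step 4: max=136151/43200, min=21991/7200, spread=841/8640
Step 5: max=54382051/17280000, min=4413373/1440000, spread=56863/691200
Step 6: max=488094341/155520000, min=39869543/12960000, spread=386393/6220800
Step 7: max=195017723131/62208000000, min=15972358813/5184000000, spread=26795339/497664000
Step 8: max=11681255714129/3732480000000, min=960206149667/311040000000, spread=254051069/5971968000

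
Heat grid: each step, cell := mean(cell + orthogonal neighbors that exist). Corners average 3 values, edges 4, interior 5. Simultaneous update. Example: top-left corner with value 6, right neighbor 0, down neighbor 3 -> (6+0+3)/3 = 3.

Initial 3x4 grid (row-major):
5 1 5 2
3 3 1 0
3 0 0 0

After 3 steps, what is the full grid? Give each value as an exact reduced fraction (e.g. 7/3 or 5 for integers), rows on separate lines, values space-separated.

Answer: 2027/720 6463/2400 14699/7200 1969/1080
6343/2400 254/125 9947/6000 16783/14400
1487/720 4163/2400 2333/2400 293/360

Derivation:
After step 1:
  3 7/2 9/4 7/3
  7/2 8/5 9/5 3/4
  2 3/2 1/4 0
After step 2:
  10/3 207/80 593/240 16/9
  101/40 119/50 133/100 293/240
  7/3 107/80 71/80 1/3
After step 3:
  2027/720 6463/2400 14699/7200 1969/1080
  6343/2400 254/125 9947/6000 16783/14400
  1487/720 4163/2400 2333/2400 293/360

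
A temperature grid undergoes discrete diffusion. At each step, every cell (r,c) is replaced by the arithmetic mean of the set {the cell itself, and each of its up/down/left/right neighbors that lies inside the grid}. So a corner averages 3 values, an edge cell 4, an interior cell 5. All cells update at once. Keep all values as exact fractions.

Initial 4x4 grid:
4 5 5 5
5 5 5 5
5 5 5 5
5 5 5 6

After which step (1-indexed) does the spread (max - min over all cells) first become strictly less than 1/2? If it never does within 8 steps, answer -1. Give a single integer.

Step 1: max=16/3, min=14/3, spread=2/3
Step 2: max=95/18, min=85/18, spread=5/9
Step 3: max=1121/216, min=1039/216, spread=41/108
  -> spread < 1/2 first at step 3
Step 4: max=33443/6480, min=31357/6480, spread=1043/3240
Step 5: max=997553/194400, min=946447/194400, spread=25553/97200
Step 6: max=29805863/5832000, min=28514137/5832000, spread=645863/2916000
Step 7: max=891025973/174960000, min=858574027/174960000, spread=16225973/87480000
Step 8: max=26653340783/5248800000, min=25834659217/5248800000, spread=409340783/2624400000

Answer: 3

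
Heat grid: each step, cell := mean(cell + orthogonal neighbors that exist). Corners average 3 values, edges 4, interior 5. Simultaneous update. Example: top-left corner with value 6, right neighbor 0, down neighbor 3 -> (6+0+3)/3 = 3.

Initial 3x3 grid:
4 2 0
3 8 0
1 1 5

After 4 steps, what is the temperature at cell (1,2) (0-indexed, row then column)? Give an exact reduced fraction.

Step 1: cell (1,2) = 13/4
Step 2: cell (1,2) = 523/240
Step 3: cell (1,2) = 40001/14400
Step 4: cell (1,2) = 2256547/864000
Full grid after step 4:
  66061/21600 1190711/432000 351641/129600
  317459/108000 530957/180000 2256547/864000
  394541/129600 2414797/864000 15109/5400

Answer: 2256547/864000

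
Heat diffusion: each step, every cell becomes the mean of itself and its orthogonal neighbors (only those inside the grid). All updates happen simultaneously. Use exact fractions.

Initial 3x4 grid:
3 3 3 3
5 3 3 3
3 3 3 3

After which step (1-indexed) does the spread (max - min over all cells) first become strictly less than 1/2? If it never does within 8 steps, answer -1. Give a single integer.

Step 1: max=11/3, min=3, spread=2/3
Step 2: max=427/120, min=3, spread=67/120
Step 3: max=3677/1080, min=3, spread=437/1080
  -> spread < 1/2 first at step 3
Step 4: max=1453531/432000, min=1509/500, spread=29951/86400
Step 5: max=12879821/3888000, min=10283/3375, spread=206761/777600
Step 6: max=5121795571/1555200000, min=8265671/2700000, spread=14430763/62208000
Step 7: max=305043741689/93312000000, min=665652727/216000000, spread=139854109/746496000
Step 8: max=18218631890251/5598720000000, min=60171228977/19440000000, spread=7114543559/44789760000

Answer: 3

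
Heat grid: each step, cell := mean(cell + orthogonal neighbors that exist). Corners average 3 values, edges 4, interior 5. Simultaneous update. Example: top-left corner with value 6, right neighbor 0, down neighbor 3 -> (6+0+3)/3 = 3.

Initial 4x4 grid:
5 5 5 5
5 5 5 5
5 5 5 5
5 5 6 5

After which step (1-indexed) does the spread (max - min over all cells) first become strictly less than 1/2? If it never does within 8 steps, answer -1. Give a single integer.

Answer: 1

Derivation:
Step 1: max=16/3, min=5, spread=1/3
  -> spread < 1/2 first at step 1
Step 2: max=631/120, min=5, spread=31/120
Step 3: max=5611/1080, min=5, spread=211/1080
Step 4: max=556843/108000, min=5, spread=16843/108000
Step 5: max=4998643/972000, min=45079/9000, spread=130111/972000
Step 6: max=149442367/29160000, min=2707159/540000, spread=3255781/29160000
Step 7: max=4474353691/874800000, min=2711107/540000, spread=82360351/874800000
Step 8: max=133971316891/26244000000, min=488506441/97200000, spread=2074577821/26244000000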